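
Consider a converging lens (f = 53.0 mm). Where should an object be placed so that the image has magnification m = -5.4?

62.8 mm

m = −d_i/d_o ⇒ d_i = −m·d_o.
1/f = 1/d_o + 1/d_i = 1/d_o − 1/(m·d_o) = (1 − 1/m)/d_o, so d_o = f(1 − 1/m) = (53.00)(1 − 1/(-5.4)) = 62.8 mm.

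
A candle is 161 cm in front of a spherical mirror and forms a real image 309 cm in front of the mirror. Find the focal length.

f = 106 cm (concave)

Real image ⇒ d_i = +309 cm.
1/f = 1/d_o + 1/d_i = 1/(161) + 1/(309) = 0.009447, so f = 106 cm.
Since f is positive, the spherical mirror is concave.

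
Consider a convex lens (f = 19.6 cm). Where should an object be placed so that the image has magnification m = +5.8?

16.2 cm

m = −d_i/d_o ⇒ d_i = −m·d_o.
1/f = 1/d_o + 1/d_i = 1/d_o − 1/(m·d_o) = (1 − 1/m)/d_o, so d_o = f(1 − 1/m) = (19.60)(1 − 1/(+5.8)) = 16.2 cm.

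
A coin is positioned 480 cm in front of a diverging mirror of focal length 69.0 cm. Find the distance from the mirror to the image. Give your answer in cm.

60.3 cm

For a diverging mirror, f = -69.0 cm.
Mirror equation: 1/d_i = 1/f − 1/d_o = 1/(-69.00) − 1/(480) = -0.01449 − 0.002083 = -0.01658, so d_i = -60.3 cm.
The image is virtual, upright and reduced, behind the mirror.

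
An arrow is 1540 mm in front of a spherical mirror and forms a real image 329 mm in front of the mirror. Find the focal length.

Real image ⇒ d_i = +329 mm.
1/f = 1/d_o + 1/d_i = 1/(1540) + 1/(329) = 0.003689, so f = 271 mm.
Since f is positive, the spherical mirror is concave.

f = 271 mm (concave)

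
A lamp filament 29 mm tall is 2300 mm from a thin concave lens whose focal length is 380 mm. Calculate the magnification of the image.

For a concave lens, f = -380 mm.
1/d_i = 1/f − 1/d_o = 1/(-380.0) − 1/(2300) = -0.003066, so d_i = -326.1 mm.
m = −d_i/d_o = −(-326.1)/(2300) = +0.142.
The image is virtual, upright and reduced, on the same side as the object.

m = +0.142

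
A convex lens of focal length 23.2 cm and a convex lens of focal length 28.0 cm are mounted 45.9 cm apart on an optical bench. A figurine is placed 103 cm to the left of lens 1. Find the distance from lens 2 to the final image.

Lens 1: 1/d_i1 = 1/f₁ − 1/d_o1 = 1/(23.2) − 1/(103) = 0.03339, so d_i1 = 29.94 cm.
The intermediate image is 29.94 cm to the right of lens 1, which is 45.9 − (29.94) = 15.96 cm to the left of lens 2, so d_o2 = +15.96 cm.
Lens 2: 1/d_i2 = 1/f₂ − 1/d_o2 = 1/(28.0) − 1/(15.96) = -0.02694, so d_i2 = -37.1 cm.
The final image is virtual, 37.1 cm to the left of lens 2 (overall magnification ≈ -0.68).

37.1 cm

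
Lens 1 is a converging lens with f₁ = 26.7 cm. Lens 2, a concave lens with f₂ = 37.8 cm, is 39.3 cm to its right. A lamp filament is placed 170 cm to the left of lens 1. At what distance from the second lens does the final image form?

Lens 1: 1/d_i1 = 1/f₁ − 1/d_o1 = 1/(26.7) − 1/(170) = 0.03157, so d_i1 = 31.67 cm.
The intermediate image is 31.67 cm to the right of lens 1, which is 39.3 − (31.67) = 7.630 cm to the left of lens 2, so d_o2 = +7.630 cm.
Lens 2 is diverging, so f₂ = −37.8 cm.
Lens 2: 1/d_i2 = 1/f₂ − 1/d_o2 = 1/(-37.8) − 1/(7.630) = -0.1575, so d_i2 = -6.35 cm.
The final image is virtual, 6.35 cm to the left of lens 2 (overall magnification ≈ -0.16).

6.35 cm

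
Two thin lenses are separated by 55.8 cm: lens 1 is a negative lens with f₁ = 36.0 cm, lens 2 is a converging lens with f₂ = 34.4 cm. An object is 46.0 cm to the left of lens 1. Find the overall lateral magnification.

m = -0.363

f₁ = −36.0 cm (diverging).
Lens 1: 1/d_i1 = 1/(-36.0) − 1/(46.0) = -0.04952, so d_i1 = -20.20 cm; m₁ = −d_i1/d_o1 = +0.4391.
d_o2 = 55.8 − (-20.20) = 76.00 cm.
Lens 2: 1/d_i2 = 1/(34.4) − 1/(76.00) = 0.01591, so d_i2 = 62.85 cm; m₂ = −d_i2/d_o2 = -0.8269.
m = m₁·m₂ = (+0.4391)(-0.8269) = -0.363.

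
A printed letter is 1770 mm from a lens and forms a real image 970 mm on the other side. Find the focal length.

Real image ⇒ d_i = +970 mm.
1/f = 1/d_o + 1/d_i = 1/(1770) + 1/(970) = 0.001596, so f = 627 mm.
Since f is positive, the lens is converging.

f = 627 mm (converging)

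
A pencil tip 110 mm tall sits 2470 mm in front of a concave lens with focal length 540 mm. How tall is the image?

For a concave lens, f = -540 mm.
1/d_i = 1/f − 1/d_o = 1/(-540.0) − 1/(2470) = -0.002257, so d_i = -443.1 mm.
m = −d_i/d_o = +0.1794.
|h_i| = |m|·h_o = 0.1794 × 110 = 19.7 mm. The image is virtual, upright and reduced, on the same side as the object.

19.7 mm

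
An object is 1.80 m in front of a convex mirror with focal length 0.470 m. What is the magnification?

m = +0.207

For a convex mirror, f = -0.470 m.
1/d_i = 1/f − 1/d_o = 1/(-0.4700) − 1/(1.80) = -2.683, so d_i = -0.3727 m.
m = −d_i/d_o = −(-0.3727)/(1.80) = +0.207.
The image is virtual, upright and reduced, behind the mirror.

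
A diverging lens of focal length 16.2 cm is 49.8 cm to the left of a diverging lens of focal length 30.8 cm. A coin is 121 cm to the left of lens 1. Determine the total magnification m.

m = +0.0383

f₁ = −16.2 cm (diverging).
Lens 1: 1/d_i1 = 1/(-16.2) − 1/(121) = -0.06999, so d_i1 = -14.29 cm; m₁ = −d_i1/d_o1 = +0.1181.
d_o2 = 49.8 − (-14.29) = 64.09 cm.
f₂ = −30.8 cm (diverging).
Lens 2: 1/d_i2 = 1/(-30.8) − 1/(64.09) = -0.04807, so d_i2 = -20.80 cm; m₂ = −d_i2/d_o2 = +0.3246.
m = m₁·m₂ = (+0.1181)(+0.3246) = +0.0383.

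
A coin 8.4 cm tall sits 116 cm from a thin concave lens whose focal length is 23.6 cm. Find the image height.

1.42 cm

For a concave lens, f = -23.6 cm.
1/d_i = 1/f − 1/d_o = 1/(-23.60) − 1/(116) = -0.05099, so d_i = -19.61 cm.
m = −d_i/d_o = +0.1691.
|h_i| = |m|·h_o = 0.1691 × 8.4 = 1.42 cm. The image is virtual, upright and reduced, on the same side as the object.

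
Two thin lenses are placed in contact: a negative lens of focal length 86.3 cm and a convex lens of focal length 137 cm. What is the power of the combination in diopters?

P = -0.429 D

P₁ = 1/f₁ = 1/(-0.863 m) = -1.159 D; P₂ = 1/f₂ = 1/(1.37 m) = +0.7299 D.
For thin lenses in contact, P = P₁ + P₂ = (-1.159) + (+0.7299) = -0.429 D.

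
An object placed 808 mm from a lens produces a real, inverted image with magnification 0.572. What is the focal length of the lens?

f = 294 mm (converging)

m = −d_i/d_o ⇒ d_i = −m·d_o = −(-0.572)·(808) = 462.2 mm.
1/f = 1/d_o + 1/d_i = 1/(808) + 1/(462.2) = 0.003401, so f = 294 mm.
Since f is positive, the lens is converging.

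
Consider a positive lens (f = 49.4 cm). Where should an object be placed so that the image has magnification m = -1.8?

76.8 cm

m = −d_i/d_o ⇒ d_i = −m·d_o.
1/f = 1/d_o + 1/d_i = 1/d_o − 1/(m·d_o) = (1 − 1/m)/d_o, so d_o = f(1 − 1/m) = (49.40)(1 − 1/(-1.8)) = 76.8 cm.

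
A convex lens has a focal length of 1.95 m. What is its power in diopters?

P = 1/f = 1/(1.95 m) = +0.513 D.

P = +0.513 D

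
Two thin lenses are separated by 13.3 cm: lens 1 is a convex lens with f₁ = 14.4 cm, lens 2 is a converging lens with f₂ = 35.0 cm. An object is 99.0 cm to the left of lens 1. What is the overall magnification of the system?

m = -0.155

Lens 1: 1/d_i1 = 1/(14.4) − 1/(99.0) = 0.05934, so d_i1 = 16.85 cm; m₁ = −d_i1/d_o1 = -0.1702.
d_o2 = 13.3 − (16.85) = -3.550 cm (virtual object).
Lens 2: 1/d_i2 = 1/(35.0) − 1/(-3.550) = 0.3103, so d_i2 = 3.223 cm; m₂ = −d_i2/d_o2 = +0.9079.
m = m₁·m₂ = (-0.1702)(+0.9079) = -0.155.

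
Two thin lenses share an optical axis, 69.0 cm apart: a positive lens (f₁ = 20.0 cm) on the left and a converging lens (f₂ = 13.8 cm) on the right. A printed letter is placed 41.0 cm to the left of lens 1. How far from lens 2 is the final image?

25.6 cm

Lens 1: 1/d_i1 = 1/f₁ − 1/d_o1 = 1/(20.0) − 1/(41.0) = 0.02561, so d_i1 = 39.05 cm.
The intermediate image is 39.05 cm to the right of lens 1, which is 69.0 − (39.05) = 29.95 cm to the left of lens 2, so d_o2 = +29.95 cm.
Lens 2: 1/d_i2 = 1/f₂ − 1/d_o2 = 1/(13.8) − 1/(29.95) = 0.03907, so d_i2 = 25.6 cm.
The final image is real, 25.6 cm to the right of lens 2 (overall magnification ≈ 0.81).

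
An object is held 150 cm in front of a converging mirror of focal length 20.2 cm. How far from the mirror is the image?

23.3 cm

Mirror equation: 1/v = 1/f − 1/u = 1/(20.20) − 1/(150) = 0.04950 − 0.006667 = 0.04284, so v = 23.3 cm.
The image is real, inverted and reduced, in front of the mirror.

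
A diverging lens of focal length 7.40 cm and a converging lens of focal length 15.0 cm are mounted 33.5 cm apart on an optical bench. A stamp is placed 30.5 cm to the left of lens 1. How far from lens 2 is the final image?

24.2 cm

Lens 1 is diverging, so f₁ = −7.40 cm.
Lens 1: 1/d_i1 = 1/f₁ − 1/d_o1 = 1/(-7.40) − 1/(30.5) = -0.1679, so d_i1 = -5.955 cm.
The intermediate image is 5.955 cm to the left of lens 1 (virtual), which is 33.5 − (-5.955) = 39.45 cm to the left of lens 2, so d_o2 = +39.45 cm.
Lens 2: 1/d_i2 = 1/f₂ − 1/d_o2 = 1/(15.0) − 1/(39.45) = 0.04132, so d_i2 = 24.2 cm.
The final image is real, 24.2 cm to the right of lens 2 (overall magnification ≈ -0.12).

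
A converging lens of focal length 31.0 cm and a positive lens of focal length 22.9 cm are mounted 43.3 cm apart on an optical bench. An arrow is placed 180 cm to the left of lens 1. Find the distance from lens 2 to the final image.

Lens 1: 1/d_i1 = 1/f₁ − 1/d_o1 = 1/(31.0) − 1/(180) = 0.02670, so d_i1 = 37.45 cm.
The intermediate image is 37.45 cm to the right of lens 1, which is 43.3 − (37.45) = 5.850 cm to the left of lens 2, so d_o2 = +5.850 cm.
Lens 2: 1/d_i2 = 1/f₂ − 1/d_o2 = 1/(22.9) − 1/(5.850) = -0.1273, so d_i2 = -7.86 cm.
The final image is virtual, 7.86 cm to the left of lens 2 (overall magnification ≈ -0.28).

7.86 cm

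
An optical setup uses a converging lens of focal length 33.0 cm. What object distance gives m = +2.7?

m = −d_i/d_o ⇒ d_i = −m·d_o.
1/f = 1/d_o + 1/d_i = 1/d_o − 1/(m·d_o) = (1 − 1/m)/d_o, so d_o = f(1 − 1/m) = (33.00)(1 − 1/(+2.7)) = 20.8 cm.

20.8 cm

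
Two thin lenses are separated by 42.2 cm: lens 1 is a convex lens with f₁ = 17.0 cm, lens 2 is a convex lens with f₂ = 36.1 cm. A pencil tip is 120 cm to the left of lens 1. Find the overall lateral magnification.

m = -0.435

Lens 1: 1/d_i1 = 1/(17.0) − 1/(120) = 0.05049, so d_i1 = 19.81 cm; m₁ = −d_i1/d_o1 = -0.1651.
d_o2 = 42.2 − (19.81) = 22.39 cm.
Lens 2: 1/d_i2 = 1/(36.1) − 1/(22.39) = -0.01696, so d_i2 = -58.96 cm; m₂ = −d_i2/d_o2 = +2.633.
m = m₁·m₂ = (-0.1651)(+2.633) = -0.435.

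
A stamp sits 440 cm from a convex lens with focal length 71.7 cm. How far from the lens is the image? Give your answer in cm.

85.7 cm

Thin-lens equation: 1/d_i = 1/f − 1/d_o = 1/(71.70) − 1/(440) = 0.01395 − 0.002273 = 0.01167, so d_i = 85.7 cm.
The image is real, inverted and reduced, on the far side of the lens.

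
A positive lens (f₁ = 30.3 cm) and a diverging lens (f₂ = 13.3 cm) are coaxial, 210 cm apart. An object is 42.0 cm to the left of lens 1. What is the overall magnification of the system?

Lens 1: 1/d_i1 = 1/(30.3) − 1/(42.0) = 0.009194, so d_i1 = 108.8 cm; m₁ = −d_i1/d_o1 = -2.590.
d_o2 = 210 − (108.8) = 101.2 cm.
f₂ = −13.3 cm (diverging).
Lens 2: 1/d_i2 = 1/(-13.3) − 1/(101.2) = -0.08507, so d_i2 = -11.76 cm; m₂ = −d_i2/d_o2 = +0.1162.
m = m₁·m₂ = (-2.590)(+0.1162) = -0.301.

m = -0.301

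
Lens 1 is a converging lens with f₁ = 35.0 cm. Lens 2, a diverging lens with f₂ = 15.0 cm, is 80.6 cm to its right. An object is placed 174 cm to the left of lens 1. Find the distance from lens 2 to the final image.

Lens 1: 1/d_i1 = 1/f₁ − 1/d_o1 = 1/(35.0) − 1/(174) = 0.02282, so d_i1 = 43.81 cm.
The intermediate image is 43.81 cm to the right of lens 1, which is 80.6 − (43.81) = 36.79 cm to the left of lens 2, so d_o2 = +36.79 cm.
Lens 2 is diverging, so f₂ = −15.0 cm.
Lens 2: 1/d_i2 = 1/f₂ − 1/d_o2 = 1/(-15.0) − 1/(36.79) = -0.09385, so d_i2 = -10.7 cm.
The final image is virtual, 10.7 cm to the left of lens 2 (overall magnification ≈ -0.073).

10.7 cm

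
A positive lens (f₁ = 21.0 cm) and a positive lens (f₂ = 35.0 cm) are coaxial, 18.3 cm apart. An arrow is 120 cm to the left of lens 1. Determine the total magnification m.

Lens 1: 1/d_i1 = 1/(21.0) − 1/(120) = 0.03929, so d_i1 = 25.45 cm; m₁ = −d_i1/d_o1 = -0.2121.
d_o2 = 18.3 − (25.45) = -7.150 cm (virtual object).
Lens 2: 1/d_i2 = 1/(35.0) − 1/(-7.150) = 0.1684, so d_i2 = 5.937 cm; m₂ = −d_i2/d_o2 = +0.8304.
m = m₁·m₂ = (-0.2121)(+0.8304) = -0.176.

m = -0.176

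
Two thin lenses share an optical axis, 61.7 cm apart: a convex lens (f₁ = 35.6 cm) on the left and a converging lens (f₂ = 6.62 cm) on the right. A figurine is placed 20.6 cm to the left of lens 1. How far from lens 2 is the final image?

7.04 cm

Lens 1: 1/d_i1 = 1/f₁ − 1/d_o1 = 1/(35.6) − 1/(20.6) = -0.02045, so d_i1 = -48.89 cm.
The intermediate image is 48.89 cm to the left of lens 1 (virtual), which is 61.7 − (-48.89) = 110.6 cm to the left of lens 2, so d_o2 = +110.6 cm.
Lens 2: 1/d_i2 = 1/f₂ − 1/d_o2 = 1/(6.62) − 1/(110.6) = 0.1420, so d_i2 = 7.04 cm.
The final image is real, 7.04 cm to the right of lens 2 (overall magnification ≈ -0.15).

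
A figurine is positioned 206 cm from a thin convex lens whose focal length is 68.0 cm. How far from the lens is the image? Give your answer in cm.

Lens equation: 1/s_i = 1/f − 1/s_o = 1/(68.00) − 1/(206) = 0.01471 − 0.004854 = 0.009852, so s_i = 102 cm.
The image is real, inverted and reduced, on the far side of the lens.

102 cm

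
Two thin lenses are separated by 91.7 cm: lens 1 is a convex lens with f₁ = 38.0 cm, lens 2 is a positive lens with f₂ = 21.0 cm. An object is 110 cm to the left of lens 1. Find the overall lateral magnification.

Lens 1: 1/d_i1 = 1/(38.0) − 1/(110) = 0.01722, so d_i1 = 58.06 cm; m₁ = −d_i1/d_o1 = -0.5278.
d_o2 = 91.7 − (58.06) = 33.64 cm.
Lens 2: 1/d_i2 = 1/(21.0) − 1/(33.64) = 0.01789, so d_i2 = 55.89 cm; m₂ = −d_i2/d_o2 = -1.661.
m = m₁·m₂ = (-0.5278)(-1.661) = +0.877.

m = +0.877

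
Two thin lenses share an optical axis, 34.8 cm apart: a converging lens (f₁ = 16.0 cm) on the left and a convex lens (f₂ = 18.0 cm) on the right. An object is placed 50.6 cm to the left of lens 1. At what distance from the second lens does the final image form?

Lens 1: 1/d_i1 = 1/f₁ − 1/d_o1 = 1/(16.0) − 1/(50.6) = 0.04274, so d_i1 = 23.40 cm.
The intermediate image is 23.40 cm to the right of lens 1, which is 34.8 − (23.40) = 11.40 cm to the left of lens 2, so d_o2 = +11.40 cm.
Lens 2: 1/d_i2 = 1/f₂ − 1/d_o2 = 1/(18.0) − 1/(11.40) = -0.03216, so d_i2 = -31.1 cm.
The final image is virtual, 31.1 cm to the left of lens 2 (overall magnification ≈ -1.3).

31.1 cm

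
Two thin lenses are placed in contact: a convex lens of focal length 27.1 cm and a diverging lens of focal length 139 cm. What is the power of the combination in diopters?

P₁ = 1/f₁ = 1/(0.271 m) = +3.690 D; P₂ = 1/f₂ = 1/(-1.39 m) = -0.7194 D.
For thin lenses in contact, P = P₁ + P₂ = (+3.690) + (-0.7194) = +2.97 D.

P = +2.97 D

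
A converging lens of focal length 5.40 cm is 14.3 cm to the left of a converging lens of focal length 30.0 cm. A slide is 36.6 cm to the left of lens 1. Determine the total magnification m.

m = -0.236

Lens 1: 1/d_i1 = 1/(5.40) − 1/(36.6) = 0.1579, so d_i1 = 6.335 cm; m₁ = −d_i1/d_o1 = -0.1731.
d_o2 = 14.3 − (6.335) = 7.965 cm.
Lens 2: 1/d_i2 = 1/(30.0) − 1/(7.965) = -0.09222, so d_i2 = -10.84 cm; m₂ = −d_i2/d_o2 = +1.361.
m = m₁·m₂ = (-0.1731)(+1.361) = -0.236.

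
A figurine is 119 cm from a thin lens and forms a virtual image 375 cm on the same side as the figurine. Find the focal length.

Virtual image ⇒ d_i = −375 cm.
1/f = 1/d_o + 1/d_i = 1/(119) + 1/(-375) = 0.005737, so f = 174 cm.
Since f is positive, the thin lens is converging.

f = 174 cm (converging)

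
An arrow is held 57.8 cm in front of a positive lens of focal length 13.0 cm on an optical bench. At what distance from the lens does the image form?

16.8 cm

Lens equation: 1/v = 1/f − 1/u = 1/(13.00) − 1/(57.8) = 0.07692 − 0.01730 = 0.05962, so v = 16.8 cm.
The image is real, inverted and reduced, on the far side of the lens.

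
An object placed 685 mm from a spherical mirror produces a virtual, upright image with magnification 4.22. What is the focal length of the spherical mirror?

m = −d_i/d_o ⇒ d_i = −m·d_o = −(+4.22)·(685) = -2891 mm.
1/f = 1/d_o + 1/d_i = 1/(685) + 1/(-2891) = 0.001114, so f = 898 mm.
Since f is positive, the spherical mirror is concave.

f = 898 mm (concave)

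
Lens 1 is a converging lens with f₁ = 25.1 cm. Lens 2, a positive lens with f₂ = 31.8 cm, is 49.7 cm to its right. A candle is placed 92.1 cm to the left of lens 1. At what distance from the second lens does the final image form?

29.1 cm

Lens 1: 1/d_i1 = 1/f₁ − 1/d_o1 = 1/(25.1) − 1/(92.1) = 0.02898, so d_i1 = 34.50 cm.
The intermediate image is 34.50 cm to the right of lens 1, which is 49.7 − (34.50) = 15.20 cm to the left of lens 2, so d_o2 = +15.20 cm.
Lens 2: 1/d_i2 = 1/f₂ − 1/d_o2 = 1/(31.8) − 1/(15.20) = -0.03434, so d_i2 = -29.1 cm.
The final image is virtual, 29.1 cm to the left of lens 2 (overall magnification ≈ -0.72).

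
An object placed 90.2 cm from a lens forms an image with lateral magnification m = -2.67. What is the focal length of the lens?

f = 65.6 cm (converging)

m = −d_i/d_o ⇒ d_i = −m·d_o = −(-2.67)·(90.2) = 240.8 cm.
1/f = 1/d_o + 1/d_i = 1/(90.2) + 1/(240.8) = 0.01524, so f = 65.6 cm.
Since f is positive, the lens is converging.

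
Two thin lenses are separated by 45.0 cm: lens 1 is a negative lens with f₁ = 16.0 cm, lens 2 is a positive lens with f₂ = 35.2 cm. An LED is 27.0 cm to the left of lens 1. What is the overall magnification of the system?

f₁ = −16.0 cm (diverging).
Lens 1: 1/d_i1 = 1/(-16.0) − 1/(27.0) = -0.09954, so d_i1 = -10.05 cm; m₁ = −d_i1/d_o1 = +0.3722.
d_o2 = 45.0 − (-10.05) = 55.05 cm.
Lens 2: 1/d_i2 = 1/(35.2) − 1/(55.05) = 0.01024, so d_i2 = 97.62 cm; m₂ = −d_i2/d_o2 = -1.773.
m = m₁·m₂ = (+0.3722)(-1.773) = -0.660.

m = -0.660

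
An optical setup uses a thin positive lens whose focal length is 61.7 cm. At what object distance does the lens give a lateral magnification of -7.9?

m = −d_i/d_o ⇒ d_i = −m·d_o.
1/f = 1/d_o + 1/d_i = 1/d_o − 1/(m·d_o) = (1 − 1/m)/d_o, so d_o = f(1 − 1/m) = (61.70)(1 − 1/(-7.9)) = 69.5 cm.

69.5 cm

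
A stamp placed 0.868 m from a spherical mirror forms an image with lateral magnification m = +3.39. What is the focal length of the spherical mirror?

f = 1.23 m (concave)

m = −d_i/d_o ⇒ d_i = −m·d_o = −(+3.39)·(0.868) = -2.943 m.
1/f = 1/d_o + 1/d_i = 1/(0.868) + 1/(-2.943) = 0.8123, so f = 1.23 m.
Since f is positive, the spherical mirror is concave.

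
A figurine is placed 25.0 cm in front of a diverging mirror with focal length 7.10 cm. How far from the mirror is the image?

For a diverging mirror, f = -7.10 cm.
Mirror equation: 1/d_i = 1/f − 1/d_o = 1/(-7.100) − 1/(25.0) = -0.1408 − 0.04000 = -0.1808, so d_i = -5.53 cm.
The image is virtual, upright and reduced, behind the mirror.

5.53 cm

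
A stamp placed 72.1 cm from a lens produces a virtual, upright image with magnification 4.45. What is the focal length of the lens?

m = −d_i/d_o ⇒ d_i = −m·d_o = −(+4.45)·(72.1) = -320.8 cm.
1/f = 1/d_o + 1/d_i = 1/(72.1) + 1/(-320.8) = 0.01075, so f = 93.0 cm.
Since f is positive, the lens is converging.

f = 93.0 cm (converging)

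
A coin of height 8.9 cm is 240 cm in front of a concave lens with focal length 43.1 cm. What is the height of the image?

1.35 cm

For a concave lens, f = -43.1 cm.
1/d_i = 1/f − 1/d_o = 1/(-43.10) − 1/(240) = -0.02737, so d_i = -36.54 cm.
m = −d_i/d_o = +0.1522.
|h_i| = |m|·h_o = 0.1522 × 8.9 = 1.35 cm. The image is virtual, upright and reduced, on the same side as the object.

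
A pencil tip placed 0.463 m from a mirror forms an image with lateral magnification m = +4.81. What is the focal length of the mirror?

f = 0.585 m (concave)

m = −d_i/d_o ⇒ d_i = −m·d_o = −(+4.81)·(0.463) = -2.227 m.
1/f = 1/d_o + 1/d_i = 1/(0.463) + 1/(-2.227) = 1.711, so f = 0.585 m.
Since f is positive, the mirror is concave.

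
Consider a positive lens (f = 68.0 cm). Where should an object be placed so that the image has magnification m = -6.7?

78.1 cm

m = −d_i/d_o ⇒ d_i = −m·d_o.
1/f = 1/d_o + 1/d_i = 1/d_o − 1/(m·d_o) = (1 − 1/m)/d_o, so d_o = f(1 − 1/m) = (68.00)(1 − 1/(-6.7)) = 78.1 cm.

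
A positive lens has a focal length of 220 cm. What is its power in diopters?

P = +0.455 D

f = 220 cm = 2.20 m.
P = 1/f = 1/(2.20 m) = +0.455 D.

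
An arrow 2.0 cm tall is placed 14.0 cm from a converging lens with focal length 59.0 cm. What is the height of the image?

2.62 cm

1/d_i = 1/f − 1/d_o = 1/(59.00) − 1/(14.0) = -0.05448, so d_i = -18.36 cm.
m = −d_i/d_o = +1.311.
|h_i| = |m|·h_o = 1.311 × 2.0 = 2.62 cm. The image is virtual, upright and enlarged, on the same side as the object.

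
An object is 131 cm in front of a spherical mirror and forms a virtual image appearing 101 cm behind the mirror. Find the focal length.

f = -441 cm (convex)

Virtual image ⇒ d_i = −101 cm.
1/f = 1/d_o + 1/d_i = 1/(131) + 1/(-101) = -0.002267, so f = -441 cm.
Since f is negative, the spherical mirror is convex.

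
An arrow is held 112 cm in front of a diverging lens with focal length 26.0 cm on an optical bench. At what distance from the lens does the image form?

21.1 cm

For a diverging lens, f = -26.0 cm.
Thin-lens equation: 1/d_i = 1/f − 1/d_o = 1/(-26.00) − 1/(112) = -0.03846 − 0.008929 = -0.04739, so d_i = -21.1 cm.
The image is virtual, upright and reduced, on the same side as the object.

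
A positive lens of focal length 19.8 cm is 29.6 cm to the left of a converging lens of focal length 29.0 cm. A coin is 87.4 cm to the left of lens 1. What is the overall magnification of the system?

Lens 1: 1/d_i1 = 1/(19.8) − 1/(87.4) = 0.03906, so d_i1 = 25.60 cm; m₁ = −d_i1/d_o1 = -0.2929.
d_o2 = 29.6 − (25.60) = 4.000 cm.
Lens 2: 1/d_i2 = 1/(29.0) − 1/(4.000) = -0.2155, so d_i2 = -4.640 cm; m₂ = −d_i2/d_o2 = +1.160.
m = m₁·m₂ = (-0.2929)(+1.160) = -0.340.

m = -0.340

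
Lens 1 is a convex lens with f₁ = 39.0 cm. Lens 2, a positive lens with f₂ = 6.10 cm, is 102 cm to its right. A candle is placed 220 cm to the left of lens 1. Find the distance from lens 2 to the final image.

6.87 cm

Lens 1: 1/d_i1 = 1/f₁ − 1/d_o1 = 1/(39.0) − 1/(220) = 0.02110, so d_i1 = 47.40 cm.
The intermediate image is 47.40 cm to the right of lens 1, which is 102 − (47.40) = 54.60 cm to the left of lens 2, so d_o2 = +54.60 cm.
Lens 2: 1/d_i2 = 1/f₂ − 1/d_o2 = 1/(6.10) − 1/(54.60) = 0.1456, so d_i2 = 6.87 cm.
The final image is real, 6.87 cm to the right of lens 2 (overall magnification ≈ 0.027).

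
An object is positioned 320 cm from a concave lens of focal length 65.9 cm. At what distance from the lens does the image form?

54.6 cm

For a concave lens, f = -65.9 cm.
Lens equation: 1/v = 1/f − 1/u = 1/(-65.90) − 1/(320) = -0.01517 − 0.003125 = -0.01830, so v = -54.6 cm.
The image is virtual, upright and reduced, on the same side as the object.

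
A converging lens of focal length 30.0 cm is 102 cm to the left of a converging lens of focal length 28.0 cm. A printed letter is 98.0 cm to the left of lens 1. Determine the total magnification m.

m = +0.402

Lens 1: 1/d_i1 = 1/(30.0) − 1/(98.0) = 0.02313, so d_i1 = 43.24 cm; m₁ = −d_i1/d_o1 = -0.4412.
d_o2 = 102 − (43.24) = 58.76 cm.
Lens 2: 1/d_i2 = 1/(28.0) − 1/(58.76) = 0.01870, so d_i2 = 53.49 cm; m₂ = −d_i2/d_o2 = -0.9103.
m = m₁·m₂ = (-0.4412)(-0.9103) = +0.402.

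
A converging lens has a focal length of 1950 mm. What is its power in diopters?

f = 195 cm = 1.95 m.
P = 1/f = 1/(1.95 m) = +0.513 D.

P = +0.513 D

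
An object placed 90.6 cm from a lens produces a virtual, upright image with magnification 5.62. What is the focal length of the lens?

f = 110 cm (converging)

m = −d_i/d_o ⇒ d_i = −m·d_o = −(+5.62)·(90.6) = -509.2 cm.
1/f = 1/d_o + 1/d_i = 1/(90.6) + 1/(-509.2) = 0.009074, so f = 110 cm.
Since f is positive, the lens is converging.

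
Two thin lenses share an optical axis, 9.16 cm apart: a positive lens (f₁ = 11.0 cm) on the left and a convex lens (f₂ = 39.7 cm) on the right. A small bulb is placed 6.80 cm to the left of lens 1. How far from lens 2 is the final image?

84.1 cm

Lens 1: 1/d_i1 = 1/f₁ − 1/d_o1 = 1/(11.0) − 1/(6.80) = -0.05615, so d_i1 = -17.81 cm.
The intermediate image is 17.81 cm to the left of lens 1 (virtual), which is 9.16 − (-17.81) = 26.97 cm to the left of lens 2, so d_o2 = +26.97 cm.
Lens 2: 1/d_i2 = 1/f₂ − 1/d_o2 = 1/(39.7) − 1/(26.97) = -0.01189, so d_i2 = -84.1 cm.
The final image is virtual, 84.1 cm to the left of lens 2 (overall magnification ≈ 8.2).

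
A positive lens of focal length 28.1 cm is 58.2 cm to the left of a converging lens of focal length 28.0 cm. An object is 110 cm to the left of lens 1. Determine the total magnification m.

m = -1.27

Lens 1: 1/d_i1 = 1/(28.1) − 1/(110) = 0.02650, so d_i1 = 37.74 cm; m₁ = −d_i1/d_o1 = -0.3431.
d_o2 = 58.2 − (37.74) = 20.46 cm.
Lens 2: 1/d_i2 = 1/(28.0) − 1/(20.46) = -0.01316, so d_i2 = -75.98 cm; m₂ = −d_i2/d_o2 = +3.714.
m = m₁·m₂ = (-0.3431)(+3.714) = -1.27.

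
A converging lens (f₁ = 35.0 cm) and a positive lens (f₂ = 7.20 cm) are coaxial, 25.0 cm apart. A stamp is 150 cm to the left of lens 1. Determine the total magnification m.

m = -0.0787

Lens 1: 1/d_i1 = 1/(35.0) − 1/(150) = 0.02190, so d_i1 = 45.65 cm; m₁ = −d_i1/d_o1 = -0.3043.
d_o2 = 25.0 − (45.65) = -20.65 cm (virtual object).
Lens 2: 1/d_i2 = 1/(7.20) − 1/(-20.65) = 0.1873, so d_i2 = 5.339 cm; m₂ = −d_i2/d_o2 = +0.2585.
m = m₁·m₂ = (-0.3043)(+0.2585) = -0.0787.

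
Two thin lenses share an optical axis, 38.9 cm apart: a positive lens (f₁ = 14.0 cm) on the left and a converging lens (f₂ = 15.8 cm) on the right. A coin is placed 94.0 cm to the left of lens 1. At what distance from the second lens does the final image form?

Lens 1: 1/d_i1 = 1/f₁ − 1/d_o1 = 1/(14.0) − 1/(94.0) = 0.06079, so d_i1 = 16.45 cm.
The intermediate image is 16.45 cm to the right of lens 1, which is 38.9 − (16.45) = 22.45 cm to the left of lens 2, so d_o2 = +22.45 cm.
Lens 2: 1/d_i2 = 1/f₂ − 1/d_o2 = 1/(15.8) − 1/(22.45) = 0.01875, so d_i2 = 53.3 cm.
The final image is real, 53.3 cm to the right of lens 2 (overall magnification ≈ 0.42).

53.3 cm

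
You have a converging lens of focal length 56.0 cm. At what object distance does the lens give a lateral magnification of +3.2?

38.5 cm

m = −d_i/d_o ⇒ d_i = −m·d_o.
1/f = 1/d_o + 1/d_i = 1/d_o − 1/(m·d_o) = (1 − 1/m)/d_o, so d_o = f(1 − 1/m) = (56.00)(1 − 1/(+3.2)) = 38.5 cm.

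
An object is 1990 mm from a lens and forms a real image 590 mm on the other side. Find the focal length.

Real image ⇒ d_i = +590 mm.
1/f = 1/d_o + 1/d_i = 1/(1990) + 1/(590) = 0.002197, so f = 455 mm.
Since f is positive, the lens is converging.

f = 455 mm (converging)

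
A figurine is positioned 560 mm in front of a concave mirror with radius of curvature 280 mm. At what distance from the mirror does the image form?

187 mm

f = R/2 = 280/2 = 140.0 mm.
Mirror equation: 1/v = 1/f − 1/u = 1/(140.0) − 1/(560) = 0.007143 − 0.001786 = 0.005357, so v = 187 mm.
The image is real, inverted and reduced, in front of the mirror.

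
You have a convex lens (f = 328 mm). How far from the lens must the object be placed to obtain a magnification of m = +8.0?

287 mm

m = −d_i/d_o ⇒ d_i = −m·d_o.
1/f = 1/d_o + 1/d_i = 1/d_o − 1/(m·d_o) = (1 − 1/m)/d_o, so d_o = f(1 − 1/m) = (328.0)(1 − 1/(+8.0)) = 287 mm.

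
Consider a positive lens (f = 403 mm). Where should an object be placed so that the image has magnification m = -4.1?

m = −d_i/d_o ⇒ d_i = −m·d_o.
1/f = 1/d_o + 1/d_i = 1/d_o − 1/(m·d_o) = (1 − 1/m)/d_o, so d_o = f(1 − 1/m) = (403.0)(1 − 1/(-4.1)) = 501 mm.

501 mm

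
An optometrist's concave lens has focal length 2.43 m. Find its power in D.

P = -0.412 D

For a concave lens, f = −2.43 m.
P = 1/f = 1/(-2.43 m) = -0.412 D.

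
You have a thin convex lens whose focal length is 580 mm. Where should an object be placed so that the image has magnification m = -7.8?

m = −d_i/d_o ⇒ d_i = −m·d_o.
1/f = 1/d_o + 1/d_i = 1/d_o − 1/(m·d_o) = (1 − 1/m)/d_o, so d_o = f(1 − 1/m) = (580.0)(1 − 1/(-7.8)) = 654 mm.

654 mm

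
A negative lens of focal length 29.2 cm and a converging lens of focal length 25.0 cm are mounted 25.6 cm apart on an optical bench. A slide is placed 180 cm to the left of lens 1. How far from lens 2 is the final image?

49.3 cm

Lens 1 is diverging, so f₁ = −29.2 cm.
Lens 1: 1/d_i1 = 1/f₁ − 1/d_o1 = 1/(-29.2) − 1/(180) = -0.03980, so d_i1 = -25.12 cm.
The intermediate image is 25.12 cm to the left of lens 1 (virtual), which is 25.6 − (-25.12) = 50.72 cm to the left of lens 2, so d_o2 = +50.72 cm.
Lens 2: 1/d_i2 = 1/f₂ − 1/d_o2 = 1/(25.0) − 1/(50.72) = 0.02028, so d_i2 = 49.3 cm.
The final image is real, 49.3 cm to the right of lens 2 (overall magnification ≈ -0.14).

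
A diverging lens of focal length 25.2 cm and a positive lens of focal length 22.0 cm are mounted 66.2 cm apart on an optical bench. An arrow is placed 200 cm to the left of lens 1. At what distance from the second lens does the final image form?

29.3 cm

Lens 1 is diverging, so f₁ = −25.2 cm.
Lens 1: 1/d_i1 = 1/f₁ − 1/d_o1 = 1/(-25.2) − 1/(200) = -0.04468, so d_i1 = -22.38 cm.
The intermediate image is 22.38 cm to the left of lens 1 (virtual), which is 66.2 − (-22.38) = 88.58 cm to the left of lens 2, so d_o2 = +88.58 cm.
Lens 2: 1/d_i2 = 1/f₂ − 1/d_o2 = 1/(22.0) − 1/(88.58) = 0.03417, so d_i2 = 29.3 cm.
The final image is real, 29.3 cm to the right of lens 2 (overall magnification ≈ -0.037).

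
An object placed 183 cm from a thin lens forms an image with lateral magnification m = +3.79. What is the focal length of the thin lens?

m = −d_i/d_o ⇒ d_i = −m·d_o = −(+3.79)·(183) = -693.6 cm.
1/f = 1/d_o + 1/d_i = 1/(183) + 1/(-693.6) = 0.004023, so f = 249 cm.
Since f is positive, the thin lens is converging.

f = 249 cm (converging)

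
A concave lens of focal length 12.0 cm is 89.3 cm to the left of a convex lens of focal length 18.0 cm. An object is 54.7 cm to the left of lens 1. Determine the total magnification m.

m = -0.0399

f₁ = −12.0 cm (diverging).
Lens 1: 1/d_i1 = 1/(-12.0) − 1/(54.7) = -0.1016, so d_i1 = -9.841 cm; m₁ = −d_i1/d_o1 = +0.1799.
d_o2 = 89.3 − (-9.841) = 99.14 cm.
Lens 2: 1/d_i2 = 1/(18.0) − 1/(99.14) = 0.04547, so d_i2 = 21.99 cm; m₂ = −d_i2/d_o2 = -0.2218.
m = m₁·m₂ = (+0.1799)(-0.2218) = -0.0399.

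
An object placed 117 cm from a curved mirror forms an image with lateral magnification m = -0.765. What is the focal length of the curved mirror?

m = −d_i/d_o ⇒ d_i = −m·d_o = −(-0.765)·(117) = 89.50 cm.
1/f = 1/d_o + 1/d_i = 1/(117) + 1/(89.50) = 0.01972, so f = 50.7 cm.
Since f is positive, the curved mirror is concave.

f = 50.7 cm (concave)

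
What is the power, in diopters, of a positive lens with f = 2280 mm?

P = +0.439 D

f = 228 cm = 2.28 m.
P = 1/f = 1/(2.28 m) = +0.439 D.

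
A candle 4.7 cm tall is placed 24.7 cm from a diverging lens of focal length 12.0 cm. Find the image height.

1.54 cm

For a diverging lens, f = -12.0 cm.
1/d_i = 1/f − 1/d_o = 1/(-12.00) − 1/(24.7) = -0.1238, so d_i = -8.076 cm.
m = −d_i/d_o = +0.3270.
|h_i| = |m|·h_o = 0.3270 × 4.7 = 1.54 cm. The image is virtual, upright and reduced, on the same side as the object.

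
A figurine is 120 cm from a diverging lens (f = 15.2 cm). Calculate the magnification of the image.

For a diverging lens, f = -15.2 cm.
1/d_i = 1/f − 1/d_o = 1/(-15.20) − 1/(120) = -0.07412, so d_i = -13.49 cm.
m = −d_i/d_o = −(-13.49)/(120) = +0.112.
The image is virtual, upright and reduced, on the same side as the object.

m = +0.112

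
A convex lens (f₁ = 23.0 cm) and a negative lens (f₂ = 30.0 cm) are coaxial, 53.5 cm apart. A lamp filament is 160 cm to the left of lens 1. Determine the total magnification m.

m = -0.0889

Lens 1: 1/d_i1 = 1/(23.0) − 1/(160) = 0.03723, so d_i1 = 26.86 cm; m₁ = −d_i1/d_o1 = -0.1679.
d_o2 = 53.5 − (26.86) = 26.64 cm.
f₂ = −30.0 cm (diverging).
Lens 2: 1/d_i2 = 1/(-30.0) − 1/(26.64) = -0.07087, so d_i2 = -14.11 cm; m₂ = −d_i2/d_o2 = +0.5297.
m = m₁·m₂ = (-0.1679)(+0.5297) = -0.0889.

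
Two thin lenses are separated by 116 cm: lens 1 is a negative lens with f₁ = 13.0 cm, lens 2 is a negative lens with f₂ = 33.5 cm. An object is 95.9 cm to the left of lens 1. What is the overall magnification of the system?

f₁ = −13.0 cm (diverging).
Lens 1: 1/d_i1 = 1/(-13.0) − 1/(95.9) = -0.08735, so d_i1 = -11.45 cm; m₁ = −d_i1/d_o1 = +0.1194.
d_o2 = 116 − (-11.45) = 127.5 cm.
f₂ = −33.5 cm (diverging).
Lens 2: 1/d_i2 = 1/(-33.5) − 1/(127.5) = -0.03769, so d_i2 = -26.53 cm; m₂ = −d_i2/d_o2 = +0.2081.
m = m₁·m₂ = (+0.1194)(+0.2081) = +0.0248.

m = +0.0248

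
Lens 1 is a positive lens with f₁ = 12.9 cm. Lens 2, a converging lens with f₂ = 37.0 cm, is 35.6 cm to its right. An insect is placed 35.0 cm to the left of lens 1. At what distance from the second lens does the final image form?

25.7 cm

Lens 1: 1/d_i1 = 1/f₁ − 1/d_o1 = 1/(12.9) − 1/(35.0) = 0.04895, so d_i1 = 20.43 cm.
The intermediate image is 20.43 cm to the right of lens 1, which is 35.6 − (20.43) = 15.17 cm to the left of lens 2, so d_o2 = +15.17 cm.
Lens 2: 1/d_i2 = 1/f₂ − 1/d_o2 = 1/(37.0) − 1/(15.17) = -0.03889, so d_i2 = -25.7 cm.
The final image is virtual, 25.7 cm to the left of lens 2 (overall magnification ≈ -0.99).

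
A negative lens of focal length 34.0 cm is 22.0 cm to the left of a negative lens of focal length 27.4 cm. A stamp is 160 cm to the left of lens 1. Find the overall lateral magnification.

m = +0.0620

f₁ = −34.0 cm (diverging).
Lens 1: 1/d_i1 = 1/(-34.0) − 1/(160) = -0.03566, so d_i1 = -28.04 cm; m₁ = −d_i1/d_o1 = +0.1752.
d_o2 = 22.0 − (-28.04) = 50.04 cm.
f₂ = −27.4 cm (diverging).
Lens 2: 1/d_i2 = 1/(-27.4) − 1/(50.04) = -0.05648, so d_i2 = -17.71 cm; m₂ = −d_i2/d_o2 = +0.3538.
m = m₁·m₂ = (+0.1752)(+0.3538) = +0.0620.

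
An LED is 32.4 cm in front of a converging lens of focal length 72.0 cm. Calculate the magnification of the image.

m = +1.82

1/d_i = 1/f − 1/d_o = 1/(72.00) − 1/(32.4) = -0.01698, so d_i = -58.91 cm.
m = −d_i/d_o = −(-58.91)/(32.4) = +1.82.
The image is virtual, upright and enlarged, on the same side as the object.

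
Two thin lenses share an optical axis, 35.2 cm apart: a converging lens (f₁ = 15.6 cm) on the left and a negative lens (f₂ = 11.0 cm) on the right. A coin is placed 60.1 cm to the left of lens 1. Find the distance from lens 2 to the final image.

6.19 cm

Lens 1: 1/d_i1 = 1/f₁ − 1/d_o1 = 1/(15.6) − 1/(60.1) = 0.04746, so d_i1 = 21.07 cm.
The intermediate image is 21.07 cm to the right of lens 1, which is 35.2 − (21.07) = 14.13 cm to the left of lens 2, so d_o2 = +14.13 cm.
Lens 2 is diverging, so f₂ = −11.0 cm.
Lens 2: 1/d_i2 = 1/f₂ − 1/d_o2 = 1/(-11.0) − 1/(14.13) = -0.1617, so d_i2 = -6.19 cm.
The final image is virtual, 6.19 cm to the left of lens 2 (overall magnification ≈ -0.15).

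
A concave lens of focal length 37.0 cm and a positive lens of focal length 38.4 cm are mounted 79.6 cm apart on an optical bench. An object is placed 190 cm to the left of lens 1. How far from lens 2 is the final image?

Lens 1 is diverging, so f₁ = −37.0 cm.
Lens 1: 1/d_i1 = 1/f₁ − 1/d_o1 = 1/(-37.0) − 1/(190) = -0.03229, so d_i1 = -30.97 cm.
The intermediate image is 30.97 cm to the left of lens 1 (virtual), which is 79.6 − (-30.97) = 110.6 cm to the left of lens 2, so d_o2 = +110.6 cm.
Lens 2: 1/d_i2 = 1/f₂ − 1/d_o2 = 1/(38.4) − 1/(110.6) = 0.01700, so d_i2 = 58.8 cm.
The final image is real, 58.8 cm to the right of lens 2 (overall magnification ≈ -0.087).

58.8 cm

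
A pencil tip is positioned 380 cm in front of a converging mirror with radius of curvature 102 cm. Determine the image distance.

58.9 cm

f = R/2 = 102/2 = 51.00 cm.
Mirror equation: 1/v = 1/f − 1/u = 1/(51.00) − 1/(380) = 0.01961 − 0.002632 = 0.01698, so v = 58.9 cm.
The image is real, inverted and reduced, in front of the mirror.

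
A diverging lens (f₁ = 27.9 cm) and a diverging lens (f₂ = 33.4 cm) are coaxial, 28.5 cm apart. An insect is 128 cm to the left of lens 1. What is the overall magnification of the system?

m = +0.0705

f₁ = −27.9 cm (diverging).
Lens 1: 1/d_i1 = 1/(-27.9) − 1/(128) = -0.04365, so d_i1 = -22.91 cm; m₁ = −d_i1/d_o1 = +0.1790.
d_o2 = 28.5 − (-22.91) = 51.41 cm.
f₂ = −33.4 cm (diverging).
Lens 2: 1/d_i2 = 1/(-33.4) − 1/(51.41) = -0.04939, so d_i2 = -20.25 cm; m₂ = −d_i2/d_o2 = +0.3938.
m = m₁·m₂ = (+0.1790)(+0.3938) = +0.0705.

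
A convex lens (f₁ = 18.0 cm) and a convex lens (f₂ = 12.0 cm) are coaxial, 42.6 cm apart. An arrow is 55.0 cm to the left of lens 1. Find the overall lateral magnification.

Lens 1: 1/d_i1 = 1/(18.0) − 1/(55.0) = 0.03737, so d_i1 = 26.76 cm; m₁ = −d_i1/d_o1 = -0.4865.
d_o2 = 42.6 − (26.76) = 15.84 cm.
Lens 2: 1/d_i2 = 1/(12.0) − 1/(15.84) = 0.02020, so d_i2 = 49.50 cm; m₂ = −d_i2/d_o2 = -3.125.
m = m₁·m₂ = (-0.4865)(-3.125) = +1.52.

m = +1.52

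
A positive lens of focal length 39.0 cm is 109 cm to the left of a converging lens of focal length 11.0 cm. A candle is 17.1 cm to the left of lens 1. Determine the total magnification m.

m = -0.153

Lens 1: 1/d_i1 = 1/(39.0) − 1/(17.1) = -0.03284, so d_i1 = -30.45 cm; m₁ = −d_i1/d_o1 = +1.781.
d_o2 = 109 − (-30.45) = 139.4 cm.
Lens 2: 1/d_i2 = 1/(11.0) − 1/(139.4) = 0.08374, so d_i2 = 11.94 cm; m₂ = −d_i2/d_o2 = -0.08567.
m = m₁·m₂ = (+1.781)(-0.08567) = -0.153.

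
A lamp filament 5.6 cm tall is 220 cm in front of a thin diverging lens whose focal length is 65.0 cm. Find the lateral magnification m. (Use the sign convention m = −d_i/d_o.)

For a diverging lens, f = -65.0 cm.
1/d_i = 1/f − 1/d_o = 1/(-65.00) − 1/(220) = -0.01993, so d_i = -50.18 cm.
m = −d_i/d_o = −(-50.18)/(220) = +0.228.
The image is virtual, upright and reduced, on the same side as the object.

m = +0.228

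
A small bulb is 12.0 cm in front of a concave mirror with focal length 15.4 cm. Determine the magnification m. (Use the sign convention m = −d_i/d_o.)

1/d_i = 1/f − 1/d_o = 1/(15.40) − 1/(12.0) = -0.01840, so d_i = -54.35 cm.
m = −d_i/d_o = −(-54.35)/(12.0) = +4.53.
The image is virtual, upright and enlarged, behind the mirror.

m = +4.53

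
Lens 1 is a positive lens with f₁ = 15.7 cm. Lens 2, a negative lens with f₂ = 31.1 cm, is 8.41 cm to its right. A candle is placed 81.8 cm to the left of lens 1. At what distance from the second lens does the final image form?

Lens 1: 1/d_i1 = 1/f₁ − 1/d_o1 = 1/(15.7) − 1/(81.8) = 0.05147, so d_i1 = 19.43 cm.
The intermediate image is 19.43 cm to the right of lens 1, which lies 11.02 cm to the right of lens 2 — a virtual object — so d_o2 = −11.02 cm.
Lens 2 is diverging, so f₂ = −31.1 cm.
Lens 2: 1/d_i2 = 1/f₂ − 1/d_o2 = 1/(-31.1) − 1/(-11.02) = 0.05859, so d_i2 = 17.1 cm.
The final image is real, 17.1 cm to the right of lens 2 (overall magnification ≈ -0.37).

17.1 cm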